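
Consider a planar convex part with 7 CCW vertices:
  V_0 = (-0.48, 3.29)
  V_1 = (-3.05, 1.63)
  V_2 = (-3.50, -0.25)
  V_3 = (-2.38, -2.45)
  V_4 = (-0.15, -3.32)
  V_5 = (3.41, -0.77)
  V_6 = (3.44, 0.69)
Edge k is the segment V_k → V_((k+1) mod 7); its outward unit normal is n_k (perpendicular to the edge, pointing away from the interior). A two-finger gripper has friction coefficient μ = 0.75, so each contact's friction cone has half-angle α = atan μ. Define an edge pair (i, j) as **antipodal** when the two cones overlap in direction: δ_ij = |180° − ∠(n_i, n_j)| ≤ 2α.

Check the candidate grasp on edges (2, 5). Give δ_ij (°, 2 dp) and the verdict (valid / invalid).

α = atan 0.75 = 36.87°;  2α = 73.74°
edge 2: e_2 = (+1.12, -2.20);  n_2 = (-0.8912, -0.4537)
edge 5: e_5 = (+0.03, +1.46);  n_5 = (+0.9998, -0.0205)
∠(n_2, n_5) = 151.84°
δ = |180° − 151.84°| = 28.16°
28.16° ≤ 2α = 73.74°  →  valid

δ = 28.16°, valid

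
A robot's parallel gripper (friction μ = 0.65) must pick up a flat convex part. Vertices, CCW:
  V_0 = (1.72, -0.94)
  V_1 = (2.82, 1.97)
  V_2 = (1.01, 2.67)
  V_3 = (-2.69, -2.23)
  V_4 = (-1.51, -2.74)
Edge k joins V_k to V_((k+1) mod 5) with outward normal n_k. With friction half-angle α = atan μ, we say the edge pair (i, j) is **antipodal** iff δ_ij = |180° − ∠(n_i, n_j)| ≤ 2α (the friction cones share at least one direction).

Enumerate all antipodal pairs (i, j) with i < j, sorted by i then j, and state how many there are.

count = 4; pairs: (0,2), (1,3), (1,4), (2,4)

α = atan 0.65 = 33.02°;  2α = 66.05°
n_0 = (+0.9354, -0.3536)
n_1 = (+0.3607, +0.9327)
n_2 = (-0.7980, +0.6026)
n_3 = (-0.3967, -0.9179)
n_4 = (+0.4868, -0.8735)
  (0,1): δ = 90.44°  ·
  (0,2): δ = 16.35°  ✓
  (0,3): δ = 87.33°  ·
  (0,4): δ = 139.84°  ·
  (1,2): δ = 105.91°  ·
  (1,3): δ = 2.23°  ✓
  (1,4): δ = 50.27°  ✓
  (2,3): δ = 76.32°  ·
  (2,4): δ = 23.81°  ✓
  (3,4): δ = 127.50°  ·
antipodal pairs: 4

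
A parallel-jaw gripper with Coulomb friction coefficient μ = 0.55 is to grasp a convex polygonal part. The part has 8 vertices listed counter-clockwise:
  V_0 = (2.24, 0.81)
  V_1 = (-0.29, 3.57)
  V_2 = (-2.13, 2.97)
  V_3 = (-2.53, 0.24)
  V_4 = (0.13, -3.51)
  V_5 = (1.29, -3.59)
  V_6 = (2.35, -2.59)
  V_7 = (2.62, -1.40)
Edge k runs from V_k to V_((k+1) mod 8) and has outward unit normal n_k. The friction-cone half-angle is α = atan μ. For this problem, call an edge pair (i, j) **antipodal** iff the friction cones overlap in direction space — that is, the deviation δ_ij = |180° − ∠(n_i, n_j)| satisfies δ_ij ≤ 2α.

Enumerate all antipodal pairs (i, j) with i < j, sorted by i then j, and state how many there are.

count = 10; pairs: (0,2), (0,3), (0,4), (1,4), (1,5), (2,5), (2,6), (2,7), (3,6), (3,7)

α = atan 0.55 = 28.81°;  2α = 57.62°
n_0 = (+0.7372, +0.6757)
n_1 = (-0.3100, +0.9507)
n_2 = (-0.9894, +0.1450)
n_3 = (-0.8156, -0.5786)
n_4 = (-0.0688, -0.9976)
n_5 = (+0.6862, -0.7274)
n_6 = (+0.9752, -0.2213)
n_7 = (+0.9855, +0.1695)
  (0,1): δ = 114.45°  ·
  (0,2): δ = 50.85°  ✓
  (0,3): δ = 7.16°  ✓
  (0,4): δ = 43.54°  ✓
  (0,5): δ = 90.82°  ·
  (0,6): δ = 124.71°  ·
  (0,7): δ = 147.25°  ·
  (1,2): δ = 116.40°  ·
  (1,3): δ = 72.71°  ·
  (1,4): δ = 22.01°  ✓
  (1,5): δ = 25.27°  ✓
  (1,6): δ = 59.16°  ·
  (1,7): δ = 81.70°  ·
  (2,3): δ = 136.31°  ·
  (2,4): δ = 85.61°  ·
  (2,5): δ = 38.33°  ✓
  (2,6): δ = 4.45°  ✓
  (2,7): δ = 18.09°  ✓
  (3,4): δ = 129.29°  ·
  (3,5): δ = 82.02°  ·
  (3,6): δ = 48.13°  ✓
  (3,7): δ = 25.59°  ✓
  (4,5): δ = 132.72°  ·
  (4,6): δ = 98.84°  ·
  (4,7): δ = 76.30°  ·
  (5,6): δ = 146.12°  ·
  (5,7): δ = 123.58°  ·
  (6,7): δ = 157.46°  ·
antipodal pairs: 10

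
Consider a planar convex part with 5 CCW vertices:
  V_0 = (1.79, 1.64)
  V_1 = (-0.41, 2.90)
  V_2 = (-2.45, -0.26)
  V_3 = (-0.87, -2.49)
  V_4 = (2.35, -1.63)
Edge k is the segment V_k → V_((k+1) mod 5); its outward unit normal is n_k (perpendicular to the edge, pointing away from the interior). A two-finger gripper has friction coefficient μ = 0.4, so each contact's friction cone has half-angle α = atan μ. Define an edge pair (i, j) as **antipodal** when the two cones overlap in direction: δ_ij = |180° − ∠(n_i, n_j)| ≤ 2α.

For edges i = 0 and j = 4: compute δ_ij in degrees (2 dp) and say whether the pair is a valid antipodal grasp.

δ = 129.52°, invalid

α = atan 0.4 = 21.80°;  2α = 43.60°
edge 0: e_0 = (-2.20, +1.26);  n_0 = (+0.4970, +0.8678)
edge 4: e_4 = (-0.56, +3.27);  n_4 = (+0.9857, +0.1688)
∠(n_0, n_4) = 50.48°
δ = |180° − 50.48°| = 129.52°
129.52° > 2α = 43.60°  →  invalid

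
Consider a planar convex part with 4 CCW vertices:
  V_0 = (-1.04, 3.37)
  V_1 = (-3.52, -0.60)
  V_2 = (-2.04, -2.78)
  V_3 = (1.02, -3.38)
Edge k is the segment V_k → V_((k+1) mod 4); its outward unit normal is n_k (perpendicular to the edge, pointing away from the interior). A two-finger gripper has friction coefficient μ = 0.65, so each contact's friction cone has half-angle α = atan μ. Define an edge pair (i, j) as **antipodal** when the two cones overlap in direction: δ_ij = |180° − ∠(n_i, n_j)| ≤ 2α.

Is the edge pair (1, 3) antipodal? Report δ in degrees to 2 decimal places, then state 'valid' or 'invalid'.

δ = 17.20°, valid

α = atan 0.65 = 33.02°;  2α = 66.05°
edge 1: e_1 = (+1.48, -2.18);  n_1 = (-0.8273, -0.5617)
edge 3: e_3 = (-2.06, +6.75);  n_3 = (+0.9565, +0.2919)
∠(n_1, n_3) = 162.80°
δ = |180° − 162.80°| = 17.20°
17.20° ≤ 2α = 66.05°  →  valid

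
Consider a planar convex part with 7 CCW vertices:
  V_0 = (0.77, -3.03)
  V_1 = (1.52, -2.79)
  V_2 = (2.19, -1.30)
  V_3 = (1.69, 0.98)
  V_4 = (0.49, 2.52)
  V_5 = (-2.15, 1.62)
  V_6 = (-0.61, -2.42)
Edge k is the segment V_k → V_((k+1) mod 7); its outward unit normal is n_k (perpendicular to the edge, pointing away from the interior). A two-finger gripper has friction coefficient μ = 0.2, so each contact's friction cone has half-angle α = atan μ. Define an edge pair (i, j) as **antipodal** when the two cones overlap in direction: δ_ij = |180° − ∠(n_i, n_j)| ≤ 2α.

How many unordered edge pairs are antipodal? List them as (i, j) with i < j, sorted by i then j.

α = atan 0.2 = 11.31°;  2α = 22.62°
n_0 = (+0.3048, -0.9524)
n_1 = (+0.9120, -0.4101)
n_2 = (+0.9768, +0.2142)
n_3 = (+0.7888, +0.6146)
n_4 = (-0.3227, +0.9465)
n_5 = (-0.9344, -0.3562)
n_6 = (-0.4043, -0.9146)
  (0,1): δ = 131.96°  ·
  (0,2): δ = 95.38°  ·
  (0,3): δ = 69.82°  ·
  (0,4): δ = 1.08°  ✓
  (0,5): δ = 93.12°  ·
  (0,6): δ = 138.41°  ·
  (1,2): δ = 143.42°  ·
  (1,3): δ = 117.86°  ·
  (1,4): δ = 46.96°  ·
  (1,5): δ = 45.08°  ·
  (1,6): δ = 90.36°  ·
  (2,3): δ = 154.44°  ·
  (2,4): δ = 83.54°  ·
  (2,5): δ = 8.50°  ✓
  (2,6): δ = 53.78°  ·
  (3,4): δ = 109.10°  ·
  (3,5): δ = 17.06°  ✓
  (3,6): δ = 28.23°  ·
  (4,5): δ = 87.96°  ·
  (4,6): δ = 42.67°  ·
  (5,6): δ = 134.71°  ·
antipodal pairs: 3

count = 3; pairs: (0,4), (2,5), (3,5)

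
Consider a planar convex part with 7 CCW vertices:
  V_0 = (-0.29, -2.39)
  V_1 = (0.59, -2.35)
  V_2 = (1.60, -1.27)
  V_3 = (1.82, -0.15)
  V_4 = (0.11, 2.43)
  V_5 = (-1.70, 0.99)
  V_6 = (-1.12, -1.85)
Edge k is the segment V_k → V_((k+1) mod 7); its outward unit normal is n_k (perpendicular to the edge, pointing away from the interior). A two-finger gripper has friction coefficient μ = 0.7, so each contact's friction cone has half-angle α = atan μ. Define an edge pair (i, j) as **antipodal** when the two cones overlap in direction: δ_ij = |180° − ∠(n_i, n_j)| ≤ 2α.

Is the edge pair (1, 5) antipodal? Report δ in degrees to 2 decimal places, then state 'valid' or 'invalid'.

δ = 54.62°, valid

α = atan 0.7 = 34.99°;  2α = 69.98°
edge 1: e_1 = (+1.01, +1.08);  n_1 = (+0.7304, -0.6830)
edge 5: e_5 = (+0.58, -2.84);  n_5 = (-0.9798, -0.2001)
∠(n_1, n_5) = 125.38°
δ = |180° − 125.38°| = 54.62°
54.62° ≤ 2α = 69.98°  →  valid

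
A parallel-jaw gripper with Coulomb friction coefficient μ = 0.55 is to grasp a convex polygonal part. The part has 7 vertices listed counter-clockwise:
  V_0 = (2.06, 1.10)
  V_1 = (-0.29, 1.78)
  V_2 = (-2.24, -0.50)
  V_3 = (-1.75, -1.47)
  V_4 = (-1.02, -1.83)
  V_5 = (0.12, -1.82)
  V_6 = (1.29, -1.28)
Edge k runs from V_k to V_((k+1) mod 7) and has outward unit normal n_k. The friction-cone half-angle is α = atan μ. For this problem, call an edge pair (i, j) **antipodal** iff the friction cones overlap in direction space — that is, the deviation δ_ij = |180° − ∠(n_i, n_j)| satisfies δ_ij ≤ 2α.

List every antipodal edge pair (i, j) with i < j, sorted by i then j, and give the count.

α = atan 0.55 = 28.81°;  2α = 57.62°
n_0 = (+0.2780, +0.9606)
n_1 = (-0.7600, +0.6500)
n_2 = (-0.8926, -0.4509)
n_3 = (-0.4423, -0.8969)
n_4 = (+0.0088, -1.0000)
n_5 = (+0.4191, -0.9080)
n_6 = (+0.9514, -0.3078)
  (0,1): δ = 114.40°  ·
  (0,2): δ = 47.06°  ✓
  (0,3): δ = 10.11°  ✓
  (0,4): δ = 16.64°  ✓
  (0,5): δ = 40.91°  ✓
  (0,6): δ = 88.21°  ·
  (1,2): δ = 112.66°  ·
  (1,3): δ = 75.71°  ·
  (1,4): δ = 48.96°  ✓
  (1,5): δ = 24.69°  ✓
  (1,6): δ = 22.61°  ✓
  (2,3): δ = 143.05°  ·
  (2,4): δ = 116.30°  ·
  (2,5): δ = 92.03°  ·
  (2,6): δ = 44.73°  ✓
  (3,4): δ = 153.25°  ·
  (3,5): δ = 128.97°  ·
  (3,6): δ = 81.68°  ·
  (4,5): δ = 155.73°  ·
  (4,6): δ = 108.43°  ·
  (5,6): δ = 132.70°  ·
antipodal pairs: 8

count = 8; pairs: (0,2), (0,3), (0,4), (0,5), (1,4), (1,5), (1,6), (2,6)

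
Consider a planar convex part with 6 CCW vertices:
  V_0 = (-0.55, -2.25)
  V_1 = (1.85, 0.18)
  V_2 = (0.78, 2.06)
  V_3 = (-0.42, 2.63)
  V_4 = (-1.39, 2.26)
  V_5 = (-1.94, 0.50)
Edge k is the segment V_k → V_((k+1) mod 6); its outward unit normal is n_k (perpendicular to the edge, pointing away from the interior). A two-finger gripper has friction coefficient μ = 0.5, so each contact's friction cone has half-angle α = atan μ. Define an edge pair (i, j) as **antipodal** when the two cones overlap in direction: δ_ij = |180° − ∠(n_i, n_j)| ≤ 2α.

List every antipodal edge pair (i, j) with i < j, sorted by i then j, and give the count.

α = atan 0.5 = 26.57°;  2α = 53.13°
n_0 = (+0.7115, -0.7027)
n_1 = (+0.8691, +0.4946)
n_2 = (+0.4291, +0.9033)
n_3 = (-0.3564, +0.9343)
n_4 = (-0.9545, +0.2983)
n_5 = (-0.8925, -0.4511)
  (0,1): δ = 105.71°  ·
  (0,2): δ = 70.76°  ·
  (0,3): δ = 24.48°  ✓
  (0,4): δ = 27.29°  ✓
  (0,5): δ = 71.46°  ·
  (1,2): δ = 145.05°  ·
  (1,3): δ = 98.77°  ·
  (1,4): δ = 47.00°  ✓
  (1,5): δ = 2.83°  ✓
  (2,3): δ = 133.71°  ·
  (2,4): δ = 81.95°  ·
  (2,5): δ = 37.78°  ✓
  (3,4): δ = 128.23°  ·
  (3,5): δ = 84.06°  ·
  (4,5): δ = 135.83°  ·
antipodal pairs: 5

count = 5; pairs: (0,3), (0,4), (1,4), (1,5), (2,5)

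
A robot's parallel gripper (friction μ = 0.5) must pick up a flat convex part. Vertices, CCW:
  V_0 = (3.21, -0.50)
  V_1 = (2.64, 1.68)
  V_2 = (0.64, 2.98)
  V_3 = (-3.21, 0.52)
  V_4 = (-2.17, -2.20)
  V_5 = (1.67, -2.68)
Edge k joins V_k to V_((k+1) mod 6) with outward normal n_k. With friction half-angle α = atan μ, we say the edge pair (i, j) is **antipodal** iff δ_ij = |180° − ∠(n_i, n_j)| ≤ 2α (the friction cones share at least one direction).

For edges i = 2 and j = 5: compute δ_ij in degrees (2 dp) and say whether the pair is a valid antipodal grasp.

α = atan 0.5 = 26.57°;  2α = 53.13°
edge 2: e_2 = (-3.85, -2.46);  n_2 = (-0.5384, +0.8427)
edge 5: e_5 = (+1.54, +2.18);  n_5 = (+0.8168, -0.5770)
∠(n_2, n_5) = 157.82°
δ = |180° − 157.82°| = 22.18°
22.18° ≤ 2α = 53.13°  →  valid

δ = 22.18°, valid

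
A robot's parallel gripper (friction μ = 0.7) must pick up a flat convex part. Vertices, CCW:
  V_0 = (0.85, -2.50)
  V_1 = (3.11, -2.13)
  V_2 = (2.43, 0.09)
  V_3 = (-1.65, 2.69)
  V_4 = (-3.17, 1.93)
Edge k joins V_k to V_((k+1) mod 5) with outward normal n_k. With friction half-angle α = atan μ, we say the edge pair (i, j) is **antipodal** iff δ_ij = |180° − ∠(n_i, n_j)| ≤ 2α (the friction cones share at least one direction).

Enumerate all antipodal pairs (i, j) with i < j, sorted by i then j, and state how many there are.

count = 4; pairs: (0,2), (0,3), (1,4), (2,4)

α = atan 0.7 = 34.99°;  2α = 69.98°
n_0 = (+0.1616, -0.9869)
n_1 = (+0.9562, +0.2929)
n_2 = (+0.5374, +0.8433)
n_3 = (-0.4472, +0.8944)
n_4 = (-0.7405, -0.6720)
  (0,1): δ = 82.27°  ·
  (0,2): δ = 41.81°  ✓
  (0,3): δ = 17.27°  ✓
  (0,4): δ = 122.92°  ·
  (1,2): δ = 139.54°  ·
  (1,3): δ = 80.47°  ·
  (1,4): δ = 25.19°  ✓
  (2,3): δ = 120.93°  ·
  (2,4): δ = 15.27°  ✓
  (3,4): δ = 74.34°  ·
antipodal pairs: 4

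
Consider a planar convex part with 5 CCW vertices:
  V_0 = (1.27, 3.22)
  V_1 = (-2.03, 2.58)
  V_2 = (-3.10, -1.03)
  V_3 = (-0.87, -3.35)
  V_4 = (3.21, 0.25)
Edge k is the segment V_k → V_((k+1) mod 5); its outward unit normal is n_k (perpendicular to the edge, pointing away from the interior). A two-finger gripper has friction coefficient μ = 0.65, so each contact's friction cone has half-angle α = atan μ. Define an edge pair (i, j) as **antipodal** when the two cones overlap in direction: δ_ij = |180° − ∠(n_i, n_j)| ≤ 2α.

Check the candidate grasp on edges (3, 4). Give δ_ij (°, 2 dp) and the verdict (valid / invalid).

δ = 98.27°, invalid

α = atan 0.65 = 33.02°;  2α = 66.05°
edge 3: e_3 = (+4.08, +3.60);  n_3 = (+0.6616, -0.7498)
edge 4: e_4 = (-1.94, +2.97);  n_4 = (+0.8372, +0.5469)
∠(n_3, n_4) = 81.73°
δ = |180° − 81.73°| = 98.27°
98.27° > 2α = 66.05°  →  invalid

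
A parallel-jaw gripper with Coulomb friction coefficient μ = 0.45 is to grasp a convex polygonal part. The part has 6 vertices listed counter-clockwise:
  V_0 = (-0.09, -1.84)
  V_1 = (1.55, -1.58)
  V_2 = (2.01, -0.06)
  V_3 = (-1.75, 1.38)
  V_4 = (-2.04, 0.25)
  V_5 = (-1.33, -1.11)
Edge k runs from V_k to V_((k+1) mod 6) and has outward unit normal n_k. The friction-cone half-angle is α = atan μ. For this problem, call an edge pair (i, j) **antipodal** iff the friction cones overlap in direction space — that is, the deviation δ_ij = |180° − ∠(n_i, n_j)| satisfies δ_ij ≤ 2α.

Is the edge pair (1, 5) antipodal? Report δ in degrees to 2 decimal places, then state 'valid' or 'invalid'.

δ = 76.35°, invalid

α = atan 0.45 = 24.23°;  2α = 48.46°
edge 1: e_1 = (+0.46, +1.52);  n_1 = (+0.9571, -0.2897)
edge 5: e_5 = (+1.24, -0.73);  n_5 = (-0.5073, -0.8618)
∠(n_1, n_5) = 103.65°
δ = |180° − 103.65°| = 76.35°
76.35° > 2α = 48.46°  →  invalid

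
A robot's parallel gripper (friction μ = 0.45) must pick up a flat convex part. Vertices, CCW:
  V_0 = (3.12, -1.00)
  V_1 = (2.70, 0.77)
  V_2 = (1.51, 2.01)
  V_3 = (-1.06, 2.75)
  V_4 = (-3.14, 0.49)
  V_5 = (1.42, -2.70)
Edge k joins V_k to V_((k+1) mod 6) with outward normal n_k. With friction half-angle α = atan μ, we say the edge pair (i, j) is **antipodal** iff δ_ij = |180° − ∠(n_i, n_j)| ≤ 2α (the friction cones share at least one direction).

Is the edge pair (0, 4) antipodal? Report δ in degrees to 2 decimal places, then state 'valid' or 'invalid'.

δ = 41.68°, valid

α = atan 0.45 = 24.23°;  2α = 48.46°
edge 0: e_0 = (-0.42, +1.77);  n_0 = (+0.9730, +0.2309)
edge 4: e_4 = (+4.56, -3.19);  n_4 = (-0.5732, -0.8194)
∠(n_0, n_4) = 138.32°
δ = |180° − 138.32°| = 41.68°
41.68° ≤ 2α = 48.46°  →  valid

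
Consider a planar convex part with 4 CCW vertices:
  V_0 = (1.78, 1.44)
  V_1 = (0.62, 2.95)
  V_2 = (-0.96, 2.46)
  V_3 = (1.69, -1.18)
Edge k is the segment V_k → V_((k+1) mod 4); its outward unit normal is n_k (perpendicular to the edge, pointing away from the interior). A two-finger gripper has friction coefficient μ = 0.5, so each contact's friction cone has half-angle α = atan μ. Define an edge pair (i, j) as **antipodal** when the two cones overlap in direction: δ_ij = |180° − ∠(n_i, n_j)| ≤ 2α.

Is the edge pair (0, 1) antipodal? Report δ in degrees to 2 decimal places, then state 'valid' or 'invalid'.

δ = 110.30°, invalid

α = atan 0.5 = 26.57°;  2α = 53.13°
edge 0: e_0 = (-1.16, +1.51);  n_0 = (+0.7930, +0.6092)
edge 1: e_1 = (-1.58, -0.49);  n_1 = (-0.2962, +0.9551)
∠(n_0, n_1) = 69.70°
δ = |180° − 69.70°| = 110.30°
110.30° > 2α = 53.13°  →  invalid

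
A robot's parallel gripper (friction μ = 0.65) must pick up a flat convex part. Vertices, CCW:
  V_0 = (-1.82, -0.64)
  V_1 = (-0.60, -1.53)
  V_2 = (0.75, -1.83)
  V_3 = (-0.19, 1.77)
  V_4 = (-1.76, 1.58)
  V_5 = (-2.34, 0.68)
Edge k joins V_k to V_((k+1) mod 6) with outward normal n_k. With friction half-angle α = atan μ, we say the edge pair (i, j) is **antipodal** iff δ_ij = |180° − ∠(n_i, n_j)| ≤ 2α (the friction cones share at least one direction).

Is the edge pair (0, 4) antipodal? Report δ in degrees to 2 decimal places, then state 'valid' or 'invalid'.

δ = 93.31°, invalid

α = atan 0.65 = 33.02°;  2α = 66.05°
edge 0: e_0 = (+1.22, -0.89);  n_0 = (-0.5894, -0.8079)
edge 4: e_4 = (-0.58, -0.90);  n_4 = (-0.8406, +0.5417)
∠(n_0, n_4) = 86.69°
δ = |180° − 86.69°| = 93.31°
93.31° > 2α = 66.05°  →  invalid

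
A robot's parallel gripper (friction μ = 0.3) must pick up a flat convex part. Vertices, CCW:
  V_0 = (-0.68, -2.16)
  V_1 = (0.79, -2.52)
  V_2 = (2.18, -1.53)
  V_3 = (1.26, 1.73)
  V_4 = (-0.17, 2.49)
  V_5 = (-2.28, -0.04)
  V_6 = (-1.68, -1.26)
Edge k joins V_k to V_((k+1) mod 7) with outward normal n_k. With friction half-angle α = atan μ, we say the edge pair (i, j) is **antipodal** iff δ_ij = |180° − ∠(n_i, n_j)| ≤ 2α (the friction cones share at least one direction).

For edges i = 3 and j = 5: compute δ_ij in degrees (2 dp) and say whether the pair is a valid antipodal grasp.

δ = 35.82°, invalid

α = atan 0.3 = 16.70°;  2α = 33.40°
edge 3: e_3 = (-1.43, +0.76);  n_3 = (+0.4693, +0.8830)
edge 5: e_5 = (+0.60, -1.22);  n_5 = (-0.8973, -0.4413)
∠(n_3, n_5) = 144.18°
δ = |180° − 144.18°| = 35.82°
35.82° > 2α = 33.40°  →  invalid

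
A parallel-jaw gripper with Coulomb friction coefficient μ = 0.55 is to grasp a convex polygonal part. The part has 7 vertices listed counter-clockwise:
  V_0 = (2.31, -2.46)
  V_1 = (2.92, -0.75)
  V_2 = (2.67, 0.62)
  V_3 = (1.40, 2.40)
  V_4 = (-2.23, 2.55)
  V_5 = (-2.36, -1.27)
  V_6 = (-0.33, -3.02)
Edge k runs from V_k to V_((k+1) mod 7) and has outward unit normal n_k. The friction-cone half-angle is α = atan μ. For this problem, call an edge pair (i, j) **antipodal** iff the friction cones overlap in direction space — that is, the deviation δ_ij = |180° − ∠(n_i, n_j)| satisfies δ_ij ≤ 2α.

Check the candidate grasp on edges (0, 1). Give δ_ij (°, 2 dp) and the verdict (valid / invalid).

α = atan 0.55 = 28.81°;  2α = 57.62°
edge 0: e_0 = (+0.61, +1.71);  n_0 = (+0.9419, -0.3360)
edge 1: e_1 = (-0.25, +1.37);  n_1 = (+0.9838, +0.1795)
∠(n_0, n_1) = 29.97°
δ = |180° − 29.97°| = 150.03°
150.03° > 2α = 57.62°  →  invalid

δ = 150.03°, invalid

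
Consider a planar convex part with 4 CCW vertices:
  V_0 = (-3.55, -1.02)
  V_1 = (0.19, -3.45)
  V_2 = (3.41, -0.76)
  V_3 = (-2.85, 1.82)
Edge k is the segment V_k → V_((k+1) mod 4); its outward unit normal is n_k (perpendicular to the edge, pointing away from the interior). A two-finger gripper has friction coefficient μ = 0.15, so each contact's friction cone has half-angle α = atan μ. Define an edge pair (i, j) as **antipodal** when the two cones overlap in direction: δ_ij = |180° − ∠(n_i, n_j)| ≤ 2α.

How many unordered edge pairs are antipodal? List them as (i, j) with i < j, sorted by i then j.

count = 1; pairs: (0,2)

α = atan 0.15 = 8.53°;  2α = 17.06°
n_0 = (-0.5448, -0.8385)
n_1 = (+0.6411, -0.7674)
n_2 = (+0.3810, +0.9246)
n_3 = (-0.9709, +0.2393)
  (0,1): δ = 107.11°  ·
  (0,2): δ = 10.61°  ✓
  (0,3): δ = 109.17°  ·
  (1,2): δ = 62.27°  ·
  (1,3): δ = 36.28°  ·
  (2,3): δ = 81.45°  ·
antipodal pairs: 1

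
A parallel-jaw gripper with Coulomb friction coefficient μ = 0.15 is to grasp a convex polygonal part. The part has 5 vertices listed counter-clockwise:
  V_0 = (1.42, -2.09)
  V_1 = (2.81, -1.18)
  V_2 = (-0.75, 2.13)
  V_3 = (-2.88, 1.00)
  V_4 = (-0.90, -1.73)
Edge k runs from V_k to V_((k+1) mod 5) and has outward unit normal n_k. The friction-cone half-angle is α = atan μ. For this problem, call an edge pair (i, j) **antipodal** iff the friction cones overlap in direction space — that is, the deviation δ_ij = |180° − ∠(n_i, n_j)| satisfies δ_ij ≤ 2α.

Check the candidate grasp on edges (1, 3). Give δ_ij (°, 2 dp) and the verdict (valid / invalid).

α = atan 0.15 = 8.53°;  2α = 17.06°
edge 1: e_1 = (-3.56, +3.31);  n_1 = (+0.6809, +0.7324)
edge 3: e_3 = (+1.98, -2.73);  n_3 = (-0.8095, -0.5871)
∠(n_1, n_3) = 168.87°
δ = |180° − 168.87°| = 11.13°
11.13° ≤ 2α = 17.06°  →  valid

δ = 11.13°, valid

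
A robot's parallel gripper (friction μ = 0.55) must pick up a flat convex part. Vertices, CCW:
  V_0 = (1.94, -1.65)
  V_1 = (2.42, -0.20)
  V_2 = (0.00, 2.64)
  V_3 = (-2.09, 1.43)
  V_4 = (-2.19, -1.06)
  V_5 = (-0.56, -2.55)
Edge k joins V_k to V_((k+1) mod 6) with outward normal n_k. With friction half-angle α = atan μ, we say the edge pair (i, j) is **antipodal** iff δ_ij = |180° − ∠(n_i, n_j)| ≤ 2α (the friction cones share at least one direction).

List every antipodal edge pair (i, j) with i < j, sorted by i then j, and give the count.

α = atan 0.55 = 28.81°;  2α = 57.62°
n_0 = (+0.9493, -0.3143)
n_1 = (+0.7611, +0.6486)
n_2 = (-0.5010, +0.8654)
n_3 = (-0.9992, +0.0401)
n_4 = (-0.6747, -0.7381)
n_5 = (+0.3387, -0.9409)
  (0,1): δ = 121.25°  ·
  (0,2): δ = 41.62°  ✓
  (0,3): δ = 16.02°  ✓
  (0,4): δ = 65.89°  ·
  (0,5): δ = 128.12°  ·
  (1,2): δ = 100.37°  ·
  (1,3): δ = 42.73°  ✓
  (1,4): δ = 7.13°  ✓
  (1,5): δ = 69.36°  ·
  (2,3): δ = 122.37°  ·
  (2,4): δ = 72.50°  ·
  (2,5): δ = 10.27°  ✓
  (3,4): δ = 130.13°  ·
  (3,5): δ = 67.90°  ·
  (4,5): δ = 117.77°  ·
antipodal pairs: 5

count = 5; pairs: (0,2), (0,3), (1,3), (1,4), (2,5)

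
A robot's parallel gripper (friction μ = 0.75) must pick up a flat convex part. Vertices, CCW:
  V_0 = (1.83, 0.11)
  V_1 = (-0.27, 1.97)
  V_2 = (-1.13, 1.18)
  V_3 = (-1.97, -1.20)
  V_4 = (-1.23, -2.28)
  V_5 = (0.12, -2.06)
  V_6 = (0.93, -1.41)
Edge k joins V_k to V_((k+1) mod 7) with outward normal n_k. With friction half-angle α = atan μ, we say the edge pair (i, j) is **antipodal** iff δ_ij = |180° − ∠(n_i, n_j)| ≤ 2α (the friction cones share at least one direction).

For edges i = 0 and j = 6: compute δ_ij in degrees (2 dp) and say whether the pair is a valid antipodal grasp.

δ = 100.90°, invalid

α = atan 0.75 = 36.87°;  2α = 73.74°
edge 0: e_0 = (-2.10, +1.86);  n_0 = (+0.6630, +0.7486)
edge 6: e_6 = (+0.90, +1.52);  n_6 = (+0.8605, -0.5095)
∠(n_0, n_6) = 79.10°
δ = |180° − 79.10°| = 100.90°
100.90° > 2α = 73.74°  →  invalid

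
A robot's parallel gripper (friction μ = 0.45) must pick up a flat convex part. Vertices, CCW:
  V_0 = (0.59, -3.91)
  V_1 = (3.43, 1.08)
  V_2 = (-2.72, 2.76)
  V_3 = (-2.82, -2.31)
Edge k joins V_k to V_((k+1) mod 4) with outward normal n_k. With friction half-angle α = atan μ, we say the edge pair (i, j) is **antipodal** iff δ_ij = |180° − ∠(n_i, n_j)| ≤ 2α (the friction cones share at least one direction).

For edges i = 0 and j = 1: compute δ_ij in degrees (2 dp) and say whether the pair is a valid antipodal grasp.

α = atan 0.45 = 24.23°;  2α = 48.46°
edge 0: e_0 = (+2.84, +4.99);  n_0 = (+0.8691, -0.4946)
edge 1: e_1 = (-6.15, +1.68);  n_1 = (+0.2635, +0.9647)
∠(n_0, n_1) = 104.37°
δ = |180° − 104.37°| = 75.63°
75.63° > 2α = 48.46°  →  invalid

δ = 75.63°, invalid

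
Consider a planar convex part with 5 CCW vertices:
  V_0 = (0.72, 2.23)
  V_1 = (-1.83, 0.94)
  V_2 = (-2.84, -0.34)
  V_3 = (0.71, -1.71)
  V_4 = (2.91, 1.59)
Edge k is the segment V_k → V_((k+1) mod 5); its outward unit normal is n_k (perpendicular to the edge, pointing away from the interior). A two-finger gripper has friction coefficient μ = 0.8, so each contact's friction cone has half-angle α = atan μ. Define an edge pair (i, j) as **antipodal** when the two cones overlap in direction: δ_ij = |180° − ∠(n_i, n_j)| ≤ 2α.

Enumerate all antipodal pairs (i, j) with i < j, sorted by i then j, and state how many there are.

α = atan 0.8 = 38.66°;  2α = 77.32°
n_0 = (-0.4514, +0.8923)
n_1 = (-0.7850, +0.6194)
n_2 = (-0.3600, -0.9329)
n_3 = (+0.8321, -0.5547)
n_4 = (+0.2805, +0.9599)
  (0,1): δ = 155.11°  ·
  (0,2): δ = 47.94°  ✓
  (0,3): δ = 29.48°  ✓
  (0,4): δ = 136.88°  ·
  (1,2): δ = 72.83°  ✓
  (1,3): δ = 4.59°  ✓
  (1,4): δ = 111.99°  ·
  (2,3): δ = 102.59°  ·
  (2,4): δ = 4.81°  ✓
  (3,4): δ = 72.60°  ✓
antipodal pairs: 6

count = 6; pairs: (0,2), (0,3), (1,2), (1,3), (2,4), (3,4)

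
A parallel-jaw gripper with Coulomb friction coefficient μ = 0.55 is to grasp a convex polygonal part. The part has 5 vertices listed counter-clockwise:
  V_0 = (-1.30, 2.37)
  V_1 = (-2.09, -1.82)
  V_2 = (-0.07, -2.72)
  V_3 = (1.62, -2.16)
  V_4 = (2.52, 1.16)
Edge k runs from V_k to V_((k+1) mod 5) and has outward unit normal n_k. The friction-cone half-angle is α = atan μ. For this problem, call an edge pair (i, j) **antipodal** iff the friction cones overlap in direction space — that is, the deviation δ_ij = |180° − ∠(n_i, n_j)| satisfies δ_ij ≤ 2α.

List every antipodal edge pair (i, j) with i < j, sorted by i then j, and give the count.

count = 3; pairs: (0,3), (1,4), (2,4)

α = atan 0.55 = 28.81°;  2α = 57.62°
n_0 = (-0.9827, +0.1853)
n_1 = (-0.4070, -0.9134)
n_2 = (+0.3145, -0.9492)
n_3 = (+0.9652, -0.2616)
n_4 = (+0.3020, +0.9533)
  (0,1): δ = 103.34°  ·
  (0,2): δ = 60.99°  ·
  (0,3): δ = 4.49°  ✓
  (0,4): δ = 83.10°  ·
  (1,2): δ = 137.65°  ·
  (1,3): δ = 81.15°  ·
  (1,4): δ = 6.44°  ✓
  (2,3): δ = 123.50°  ·
  (2,4): δ = 35.91°  ✓
  (3,4): δ = 92.41°  ·
antipodal pairs: 3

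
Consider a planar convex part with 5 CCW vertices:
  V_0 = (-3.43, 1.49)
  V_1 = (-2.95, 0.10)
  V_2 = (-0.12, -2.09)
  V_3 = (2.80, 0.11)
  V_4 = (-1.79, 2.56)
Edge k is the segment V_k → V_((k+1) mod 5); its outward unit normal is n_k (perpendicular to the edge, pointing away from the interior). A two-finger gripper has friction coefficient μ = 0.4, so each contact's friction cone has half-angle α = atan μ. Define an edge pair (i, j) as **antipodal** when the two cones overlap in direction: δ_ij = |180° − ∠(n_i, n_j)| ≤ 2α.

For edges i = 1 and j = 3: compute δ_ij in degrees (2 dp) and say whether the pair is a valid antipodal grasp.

δ = 9.64°, valid

α = atan 0.4 = 21.80°;  2α = 43.60°
edge 1: e_1 = (+2.83, -2.19);  n_1 = (-0.6120, -0.7909)
edge 3: e_3 = (-4.59, +2.45);  n_3 = (+0.4709, +0.8822)
∠(n_1, n_3) = 170.36°
δ = |180° − 170.36°| = 9.64°
9.64° ≤ 2α = 43.60°  →  valid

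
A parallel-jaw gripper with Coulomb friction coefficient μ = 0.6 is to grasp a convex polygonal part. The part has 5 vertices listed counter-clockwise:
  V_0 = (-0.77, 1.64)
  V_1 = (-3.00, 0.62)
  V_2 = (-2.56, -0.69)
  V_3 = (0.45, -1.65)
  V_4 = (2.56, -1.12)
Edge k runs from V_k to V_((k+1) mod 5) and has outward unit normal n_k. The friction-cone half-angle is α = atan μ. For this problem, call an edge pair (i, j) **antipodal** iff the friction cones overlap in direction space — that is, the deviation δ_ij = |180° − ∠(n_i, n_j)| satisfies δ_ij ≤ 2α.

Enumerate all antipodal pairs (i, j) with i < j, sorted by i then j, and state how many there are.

α = atan 0.6 = 30.96°;  2α = 61.93°
n_0 = (-0.4160, +0.9094)
n_1 = (-0.9480, -0.3184)
n_2 = (-0.3039, -0.9527)
n_3 = (+0.2436, -0.9699)
n_4 = (+0.6381, +0.7699)
  (0,1): δ = 96.01°  ·
  (0,2): δ = 42.27°  ✓
  (0,3): δ = 10.48°  ✓
  (0,4): δ = 115.77°  ·
  (1,2): δ = 126.26°  ·
  (1,3): δ = 94.47°  ·
  (1,4): δ = 31.78°  ✓
  (2,3): δ = 148.21°  ·
  (2,4): δ = 21.96°  ✓
  (3,4): δ = 53.75°  ✓
antipodal pairs: 5

count = 5; pairs: (0,2), (0,3), (1,4), (2,4), (3,4)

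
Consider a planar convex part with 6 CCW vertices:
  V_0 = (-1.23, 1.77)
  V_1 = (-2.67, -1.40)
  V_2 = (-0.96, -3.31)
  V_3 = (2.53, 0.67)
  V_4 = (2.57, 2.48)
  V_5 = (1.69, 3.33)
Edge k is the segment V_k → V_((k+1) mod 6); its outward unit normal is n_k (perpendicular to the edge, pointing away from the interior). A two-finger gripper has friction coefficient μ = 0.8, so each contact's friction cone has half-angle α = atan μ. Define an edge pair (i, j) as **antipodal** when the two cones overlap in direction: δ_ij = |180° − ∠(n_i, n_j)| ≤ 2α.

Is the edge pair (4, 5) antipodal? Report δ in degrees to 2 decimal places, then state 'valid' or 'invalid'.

δ = 107.88°, invalid

α = atan 0.8 = 38.66°;  2α = 77.32°
edge 4: e_4 = (-0.88, +0.85);  n_4 = (+0.6947, +0.7193)
edge 5: e_5 = (-2.92, -1.56);  n_5 = (-0.4712, +0.8820)
∠(n_4, n_5) = 72.12°
δ = |180° − 72.12°| = 107.88°
107.88° > 2α = 77.32°  →  invalid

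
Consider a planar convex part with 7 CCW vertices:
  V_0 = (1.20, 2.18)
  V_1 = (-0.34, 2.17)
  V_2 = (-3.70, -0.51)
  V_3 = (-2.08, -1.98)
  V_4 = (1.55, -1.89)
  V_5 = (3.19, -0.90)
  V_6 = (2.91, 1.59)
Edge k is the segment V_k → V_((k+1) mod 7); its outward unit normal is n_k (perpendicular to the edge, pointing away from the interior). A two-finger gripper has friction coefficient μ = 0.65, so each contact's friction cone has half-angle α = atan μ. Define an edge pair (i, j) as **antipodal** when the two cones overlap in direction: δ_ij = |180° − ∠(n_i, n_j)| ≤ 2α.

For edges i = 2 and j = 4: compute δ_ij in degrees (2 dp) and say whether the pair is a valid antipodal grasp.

α = atan 0.65 = 33.02°;  2α = 66.05°
edge 2: e_2 = (+1.62, -1.47);  n_2 = (-0.6720, -0.7406)
edge 4: e_4 = (+1.64, +0.99);  n_4 = (+0.5168, -0.8561)
∠(n_2, n_4) = 73.34°
δ = |180° − 73.34°| = 106.66°
106.66° > 2α = 66.05°  →  invalid

δ = 106.66°, invalid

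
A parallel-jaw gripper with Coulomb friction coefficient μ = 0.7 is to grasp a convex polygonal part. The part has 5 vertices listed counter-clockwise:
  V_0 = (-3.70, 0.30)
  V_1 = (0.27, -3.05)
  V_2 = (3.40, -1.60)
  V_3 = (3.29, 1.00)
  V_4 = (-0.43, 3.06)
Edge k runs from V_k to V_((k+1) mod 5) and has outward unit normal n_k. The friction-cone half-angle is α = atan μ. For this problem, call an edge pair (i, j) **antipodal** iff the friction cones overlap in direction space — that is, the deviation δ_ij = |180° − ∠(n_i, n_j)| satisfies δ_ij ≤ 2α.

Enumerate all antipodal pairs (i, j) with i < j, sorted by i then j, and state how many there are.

count = 5; pairs: (0,2), (0,3), (1,3), (1,4), (2,4)

α = atan 0.7 = 34.99°;  2α = 69.98°
n_0 = (-0.6449, -0.7643)
n_1 = (+0.4203, -0.9074)
n_2 = (+0.9991, +0.0423)
n_3 = (+0.4844, +0.8748)
n_4 = (-0.6450, +0.7642)
  (0,1): δ = 114.99°  ·
  (0,2): δ = 47.42°  ✓
  (0,3): δ = 11.18°  ✓
  (0,4): δ = 80.32°  ·
  (1,2): δ = 112.43°  ·
  (1,3): δ = 53.83°  ✓
  (1,4): δ = 15.31°  ✓
  (2,3): δ = 121.40°  ·
  (2,4): δ = 52.26°  ✓
  (3,4): δ = 110.86°  ·
antipodal pairs: 5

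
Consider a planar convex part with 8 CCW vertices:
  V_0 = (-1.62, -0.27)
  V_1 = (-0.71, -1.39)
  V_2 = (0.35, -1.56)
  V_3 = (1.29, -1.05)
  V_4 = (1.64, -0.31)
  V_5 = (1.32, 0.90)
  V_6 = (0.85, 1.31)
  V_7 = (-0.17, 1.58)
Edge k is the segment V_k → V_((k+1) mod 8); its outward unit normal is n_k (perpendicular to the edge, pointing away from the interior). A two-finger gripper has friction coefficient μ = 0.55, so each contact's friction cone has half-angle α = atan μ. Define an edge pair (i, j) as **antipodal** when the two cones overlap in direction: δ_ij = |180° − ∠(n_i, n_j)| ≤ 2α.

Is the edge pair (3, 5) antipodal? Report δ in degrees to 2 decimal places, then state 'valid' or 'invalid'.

α = atan 0.55 = 28.81°;  2α = 57.62°
edge 3: e_3 = (+0.35, +0.74);  n_3 = (+0.9040, -0.4276)
edge 5: e_5 = (-0.47, +0.41);  n_5 = (+0.6574, +0.7536)
∠(n_3, n_5) = 74.21°
δ = |180° − 74.21°| = 105.79°
105.79° > 2α = 57.62°  →  invalid

δ = 105.79°, invalid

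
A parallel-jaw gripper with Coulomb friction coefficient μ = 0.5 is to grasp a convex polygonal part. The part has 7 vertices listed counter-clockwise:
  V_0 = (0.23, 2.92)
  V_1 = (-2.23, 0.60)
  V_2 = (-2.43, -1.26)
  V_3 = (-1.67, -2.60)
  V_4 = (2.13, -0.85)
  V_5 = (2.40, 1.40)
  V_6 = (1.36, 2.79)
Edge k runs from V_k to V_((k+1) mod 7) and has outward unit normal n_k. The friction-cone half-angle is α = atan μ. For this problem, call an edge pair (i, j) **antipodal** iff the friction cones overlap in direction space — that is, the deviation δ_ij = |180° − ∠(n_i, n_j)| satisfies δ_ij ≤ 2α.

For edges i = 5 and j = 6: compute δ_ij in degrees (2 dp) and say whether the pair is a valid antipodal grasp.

α = atan 0.5 = 26.57°;  2α = 53.13°
edge 5: e_5 = (-1.04, +1.39);  n_5 = (+0.8007, +0.5991)
edge 6: e_6 = (-1.13, +0.13);  n_6 = (+0.1143, +0.9934)
∠(n_5, n_6) = 46.63°
δ = |180° − 46.63°| = 133.37°
133.37° > 2α = 53.13°  →  invalid

δ = 133.37°, invalid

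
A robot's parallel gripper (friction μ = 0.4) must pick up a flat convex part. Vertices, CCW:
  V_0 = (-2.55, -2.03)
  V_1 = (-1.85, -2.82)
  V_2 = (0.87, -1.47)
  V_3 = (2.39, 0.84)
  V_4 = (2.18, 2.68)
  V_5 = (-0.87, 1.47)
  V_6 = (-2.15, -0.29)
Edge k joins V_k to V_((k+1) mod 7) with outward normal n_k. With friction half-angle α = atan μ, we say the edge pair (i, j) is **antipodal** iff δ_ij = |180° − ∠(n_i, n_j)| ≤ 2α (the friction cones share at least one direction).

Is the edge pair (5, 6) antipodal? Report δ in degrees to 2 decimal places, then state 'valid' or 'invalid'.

α = atan 0.4 = 21.80°;  2α = 43.60°
edge 5: e_5 = (-1.28, -1.76);  n_5 = (-0.8087, +0.5882)
edge 6: e_6 = (-0.40, -1.74);  n_6 = (-0.9746, +0.2240)
∠(n_5, n_6) = 23.08°
δ = |180° − 23.08°| = 156.92°
156.92° > 2α = 43.60°  →  invalid

δ = 156.92°, invalid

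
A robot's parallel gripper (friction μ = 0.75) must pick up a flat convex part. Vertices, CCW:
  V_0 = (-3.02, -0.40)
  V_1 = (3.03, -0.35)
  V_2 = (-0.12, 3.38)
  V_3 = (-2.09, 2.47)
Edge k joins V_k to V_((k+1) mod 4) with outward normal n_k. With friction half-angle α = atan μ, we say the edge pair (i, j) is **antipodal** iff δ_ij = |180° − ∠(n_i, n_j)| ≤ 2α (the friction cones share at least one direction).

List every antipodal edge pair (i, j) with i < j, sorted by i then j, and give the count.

count = 4; pairs: (0,1), (0,2), (0,3), (1,3)

α = atan 0.75 = 36.87°;  2α = 73.74°
n_0 = (+0.0083, -1.0000)
n_1 = (+0.7640, +0.6452)
n_2 = (-0.4194, +0.9078)
n_3 = (-0.9513, +0.3083)
  (0,1): δ = 50.29°  ✓
  (0,2): δ = 24.32°  ✓
  (0,3): δ = 71.57°  ✓
  (1,2): δ = 105.39°  ·
  (1,3): δ = 58.14°  ✓
  (2,3): δ = 132.75°  ·
antipodal pairs: 4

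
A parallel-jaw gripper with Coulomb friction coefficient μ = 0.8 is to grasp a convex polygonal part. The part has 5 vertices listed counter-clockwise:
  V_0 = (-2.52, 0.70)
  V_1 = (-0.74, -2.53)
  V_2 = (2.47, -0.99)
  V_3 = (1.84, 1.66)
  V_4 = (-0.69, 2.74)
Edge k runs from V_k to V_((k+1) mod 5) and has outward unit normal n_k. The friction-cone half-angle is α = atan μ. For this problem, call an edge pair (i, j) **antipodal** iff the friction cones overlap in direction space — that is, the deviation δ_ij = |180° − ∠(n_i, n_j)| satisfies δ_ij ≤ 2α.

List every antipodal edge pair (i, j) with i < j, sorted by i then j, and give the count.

count = 5; pairs: (0,2), (0,3), (1,3), (1,4), (2,4)

α = atan 0.8 = 38.66°;  2α = 77.32°
n_0 = (-0.8758, -0.4826)
n_1 = (+0.4325, -0.9016)
n_2 = (+0.9729, +0.2313)
n_3 = (+0.3926, +0.9197)
n_4 = (-0.7444, +0.6678)
  (0,1): δ = 93.23°  ·
  (0,2): δ = 15.49°  ✓
  (0,3): δ = 38.03°  ✓
  (0,4): δ = 109.25°  ·
  (1,2): δ = 102.26°  ·
  (1,3): δ = 48.75°  ✓
  (1,4): δ = 22.48°  ✓
  (2,3): δ = 126.49°  ·
  (2,4): δ = 55.27°  ✓
  (3,4): δ = 108.78°  ·
antipodal pairs: 5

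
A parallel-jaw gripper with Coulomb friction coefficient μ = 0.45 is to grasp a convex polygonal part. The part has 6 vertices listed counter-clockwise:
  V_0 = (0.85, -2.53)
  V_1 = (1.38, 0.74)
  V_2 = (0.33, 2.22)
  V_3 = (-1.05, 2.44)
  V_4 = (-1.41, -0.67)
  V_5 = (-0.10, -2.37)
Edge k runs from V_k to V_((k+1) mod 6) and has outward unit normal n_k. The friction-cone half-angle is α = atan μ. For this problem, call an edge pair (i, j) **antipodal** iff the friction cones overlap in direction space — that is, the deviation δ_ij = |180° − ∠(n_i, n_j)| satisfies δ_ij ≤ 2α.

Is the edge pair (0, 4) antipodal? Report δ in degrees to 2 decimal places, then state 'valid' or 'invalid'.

α = atan 0.45 = 24.23°;  2α = 48.46°
edge 0: e_0 = (+0.53, +3.27);  n_0 = (+0.9871, -0.1600)
edge 4: e_4 = (+1.31, -1.70);  n_4 = (-0.7921, -0.6104)
∠(n_0, n_4) = 133.18°
δ = |180° − 133.18°| = 46.82°
46.82° ≤ 2α = 48.46°  →  valid

δ = 46.82°, valid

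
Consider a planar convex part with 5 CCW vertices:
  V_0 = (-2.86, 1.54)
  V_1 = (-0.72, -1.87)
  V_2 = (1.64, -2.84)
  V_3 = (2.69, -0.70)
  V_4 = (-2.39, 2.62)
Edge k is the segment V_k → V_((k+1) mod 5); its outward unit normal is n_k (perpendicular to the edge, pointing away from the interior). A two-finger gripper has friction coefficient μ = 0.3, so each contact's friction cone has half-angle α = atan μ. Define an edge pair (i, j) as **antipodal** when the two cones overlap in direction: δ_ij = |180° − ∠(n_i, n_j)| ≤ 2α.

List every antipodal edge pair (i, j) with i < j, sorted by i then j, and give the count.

count = 3; pairs: (0,3), (1,3), (2,4)

α = atan 0.3 = 16.70°;  2α = 33.40°
n_0 = (-0.8470, -0.5316)
n_1 = (-0.3802, -0.9249)
n_2 = (+0.8978, -0.4405)
n_3 = (+0.5471, +0.8371)
n_4 = (-0.9169, +0.3990)
  (0,1): δ = 144.45°  ·
  (0,2): δ = 58.25°  ·
  (0,3): δ = 24.72°  ✓
  (0,4): δ = 124.37°  ·
  (1,2): δ = 93.79°  ·
  (1,3): δ = 10.82°  ✓
  (1,4): δ = 88.83°  ·
  (2,3): δ = 97.03°  ·
  (2,4): δ = 2.62°  ✓
  (3,4): δ = 80.35°  ·
antipodal pairs: 3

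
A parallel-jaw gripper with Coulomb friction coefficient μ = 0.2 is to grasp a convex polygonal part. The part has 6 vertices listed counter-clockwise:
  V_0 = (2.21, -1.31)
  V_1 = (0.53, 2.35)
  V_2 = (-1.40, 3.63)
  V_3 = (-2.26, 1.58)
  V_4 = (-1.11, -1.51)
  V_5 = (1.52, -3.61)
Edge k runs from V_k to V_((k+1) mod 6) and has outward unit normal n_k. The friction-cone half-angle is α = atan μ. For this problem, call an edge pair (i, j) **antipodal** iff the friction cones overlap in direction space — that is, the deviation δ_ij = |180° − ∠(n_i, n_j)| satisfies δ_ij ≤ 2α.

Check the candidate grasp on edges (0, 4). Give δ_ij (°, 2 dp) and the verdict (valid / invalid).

α = atan 0.2 = 11.31°;  2α = 22.62°
edge 0: e_0 = (-1.68, +3.66);  n_0 = (+0.9088, +0.4172)
edge 4: e_4 = (+2.63, -2.10);  n_4 = (-0.6240, -0.7814)
∠(n_0, n_4) = 153.26°
δ = |180° − 153.26°| = 26.74°
26.74° > 2α = 22.62°  →  invalid

δ = 26.74°, invalid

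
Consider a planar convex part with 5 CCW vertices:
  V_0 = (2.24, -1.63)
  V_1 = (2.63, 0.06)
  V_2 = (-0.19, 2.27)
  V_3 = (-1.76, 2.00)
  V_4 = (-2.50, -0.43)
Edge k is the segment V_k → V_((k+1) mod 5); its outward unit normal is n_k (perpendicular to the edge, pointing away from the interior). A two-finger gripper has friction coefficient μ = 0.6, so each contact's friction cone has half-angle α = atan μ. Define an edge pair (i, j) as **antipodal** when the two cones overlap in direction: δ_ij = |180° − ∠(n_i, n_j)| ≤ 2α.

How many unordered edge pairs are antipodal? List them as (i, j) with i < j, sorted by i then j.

count = 3; pairs: (0,3), (1,4), (2,4)

α = atan 0.6 = 30.96°;  2α = 61.93°
n_0 = (+0.9744, -0.2249)
n_1 = (+0.6168, +0.7871)
n_2 = (-0.1695, +0.9855)
n_3 = (-0.9566, +0.2913)
n_4 = (-0.2454, -0.9694)
  (0,1): δ = 115.09°  ·
  (0,2): δ = 67.25°  ·
  (0,3): δ = 3.94°  ✓
  (0,4): δ = 88.79°  ·
  (1,2): δ = 132.16°  ·
  (1,3): δ = 68.85°  ·
  (1,4): δ = 23.88°  ✓
  (2,3): δ = 116.69°  ·
  (2,4): δ = 23.96°  ✓
  (3,4): δ = 87.27°  ·
antipodal pairs: 3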